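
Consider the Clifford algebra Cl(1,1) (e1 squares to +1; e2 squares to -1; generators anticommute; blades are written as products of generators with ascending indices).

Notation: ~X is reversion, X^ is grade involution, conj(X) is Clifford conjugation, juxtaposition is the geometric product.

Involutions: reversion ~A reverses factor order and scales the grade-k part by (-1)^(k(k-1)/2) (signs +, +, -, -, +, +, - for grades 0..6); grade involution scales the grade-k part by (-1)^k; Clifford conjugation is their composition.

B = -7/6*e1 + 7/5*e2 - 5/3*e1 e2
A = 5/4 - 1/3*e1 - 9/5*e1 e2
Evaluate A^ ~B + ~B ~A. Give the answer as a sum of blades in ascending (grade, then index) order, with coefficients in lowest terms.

first term: -61/18 + 637/600*e1 + 37/180*e2 + 51/20*e1 e2
second term: 61/18 + 637/600*e1 + 37/180*e2 + 51/20*e1 e2
Answer: 637/300*e1 + 37/90*e2 + 51/10*e1 e2


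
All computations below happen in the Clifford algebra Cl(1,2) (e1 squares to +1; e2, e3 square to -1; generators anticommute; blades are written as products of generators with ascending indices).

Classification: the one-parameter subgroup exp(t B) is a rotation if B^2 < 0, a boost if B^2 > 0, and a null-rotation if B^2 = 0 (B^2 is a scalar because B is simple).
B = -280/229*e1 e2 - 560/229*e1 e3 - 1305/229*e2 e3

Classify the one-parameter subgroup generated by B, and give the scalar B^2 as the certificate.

B^2 term by term: the squares give (-280/229)^2*(e1 e2)^2 + (-560/229)^2*(e1 e3)^2 + (-1305/229)^2*(e2 e3)^2 = 78400/52441*(+1) + 313600/52441*(+1) + 1703025/52441*(-1) = -25 (each basis 2-blade squares to minus the product of its generators' squares); cross terms between blades sharing an index anticommute and cancel. So B^2 = -25.
Answer: rotation, certificate B^2 = -25. Why this suffices: the scalar -25 survives any versor conjugation, so its sign alone determines the class however B is presented.


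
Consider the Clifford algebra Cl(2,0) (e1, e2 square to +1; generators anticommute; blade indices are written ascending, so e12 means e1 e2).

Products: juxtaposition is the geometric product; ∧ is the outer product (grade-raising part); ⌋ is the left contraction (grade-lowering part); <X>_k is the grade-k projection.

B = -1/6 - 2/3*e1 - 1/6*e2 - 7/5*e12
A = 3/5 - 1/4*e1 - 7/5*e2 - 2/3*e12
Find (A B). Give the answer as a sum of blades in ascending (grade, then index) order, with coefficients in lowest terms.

step 1: -19/30 - 3973/1800*e1 + 7/180*e2 - 2917/1800*e12
Answer: -19/30 - 3973/1800*e1 + 7/180*e2 - 2917/1800*e12


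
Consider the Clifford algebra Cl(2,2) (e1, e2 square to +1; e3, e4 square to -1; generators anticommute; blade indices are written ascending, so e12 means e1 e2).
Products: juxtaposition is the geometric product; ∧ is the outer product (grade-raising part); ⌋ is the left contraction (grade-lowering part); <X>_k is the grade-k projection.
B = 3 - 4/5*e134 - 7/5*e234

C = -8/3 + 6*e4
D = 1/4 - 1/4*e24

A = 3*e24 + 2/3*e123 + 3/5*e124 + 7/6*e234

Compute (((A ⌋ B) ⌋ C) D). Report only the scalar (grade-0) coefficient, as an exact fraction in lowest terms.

step 1: 49/30 + 21/5*e3
step 2: -196/45 + 49/5*e4
step 3: -49/45 - 49/20*e2 + 49/20*e4 + 49/45*e24
Answer: -49/45


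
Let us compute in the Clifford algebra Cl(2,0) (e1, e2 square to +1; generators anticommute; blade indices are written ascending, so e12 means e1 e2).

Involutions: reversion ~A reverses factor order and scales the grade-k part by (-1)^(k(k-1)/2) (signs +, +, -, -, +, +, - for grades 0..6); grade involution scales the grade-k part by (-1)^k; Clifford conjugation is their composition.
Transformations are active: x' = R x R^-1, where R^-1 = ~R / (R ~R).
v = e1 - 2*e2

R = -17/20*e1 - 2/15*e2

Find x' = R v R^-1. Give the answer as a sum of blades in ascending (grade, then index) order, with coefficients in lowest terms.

~R = -17/20*e1 - 2/15*e2, and R ~R = 533/720, so R^-1 = ~R / (533/720).
R v = -7/12 + 11/6*e12
Answer: 181/533*e1 + 1178/533*e2


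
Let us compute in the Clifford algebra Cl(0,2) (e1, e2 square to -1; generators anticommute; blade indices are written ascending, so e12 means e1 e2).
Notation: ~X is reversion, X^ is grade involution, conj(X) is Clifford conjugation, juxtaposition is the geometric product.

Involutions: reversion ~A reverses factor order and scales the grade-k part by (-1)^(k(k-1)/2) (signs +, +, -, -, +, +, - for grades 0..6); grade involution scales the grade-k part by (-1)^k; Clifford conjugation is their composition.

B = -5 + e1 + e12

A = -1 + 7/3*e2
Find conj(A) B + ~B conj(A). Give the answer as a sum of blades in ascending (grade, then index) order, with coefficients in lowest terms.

first term: 5 - 10/3*e1 + 35/3*e2 + 4/3*e12
second term: 5 - 10/3*e1 + 35/3*e2 - 4/3*e12
Answer: 10 - 20/3*e1 + 70/3*e2


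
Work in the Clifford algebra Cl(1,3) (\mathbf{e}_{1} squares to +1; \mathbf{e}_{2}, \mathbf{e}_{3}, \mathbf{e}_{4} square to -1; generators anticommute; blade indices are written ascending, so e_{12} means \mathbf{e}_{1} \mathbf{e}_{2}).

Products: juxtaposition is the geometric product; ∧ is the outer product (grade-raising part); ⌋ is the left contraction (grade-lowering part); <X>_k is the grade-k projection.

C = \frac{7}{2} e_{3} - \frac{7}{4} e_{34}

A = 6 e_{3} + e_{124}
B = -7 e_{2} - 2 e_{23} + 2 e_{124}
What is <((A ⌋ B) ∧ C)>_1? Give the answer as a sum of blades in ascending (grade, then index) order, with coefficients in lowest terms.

step 1: -2 - 12 e_{2}
step 2: -7 e_{3} - 42 e_{23} + \frac{7}{2} e_{34} + 21 e_{234}
step 3: -7 e_{3}
Answer: -7 e_{3}


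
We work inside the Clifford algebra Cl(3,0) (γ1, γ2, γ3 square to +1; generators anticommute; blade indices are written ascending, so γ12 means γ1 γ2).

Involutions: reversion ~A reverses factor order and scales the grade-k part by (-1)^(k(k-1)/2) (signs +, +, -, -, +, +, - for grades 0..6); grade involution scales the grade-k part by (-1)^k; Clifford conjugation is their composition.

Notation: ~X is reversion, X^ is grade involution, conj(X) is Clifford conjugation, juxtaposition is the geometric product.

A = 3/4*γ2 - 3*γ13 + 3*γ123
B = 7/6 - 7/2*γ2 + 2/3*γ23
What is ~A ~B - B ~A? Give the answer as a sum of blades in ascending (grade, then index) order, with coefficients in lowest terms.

first term: -21/8 - 2*γ1 + 7/8*γ2 - 1/2*γ3 + 2*γ12 - 7*γ13 + 7*γ123
second term: -21/8 + 2*γ1 + 7/8*γ2 - 1/2*γ3 + 2*γ12 - 7*γ13 + 7*γ123
Answer: -4*γ1


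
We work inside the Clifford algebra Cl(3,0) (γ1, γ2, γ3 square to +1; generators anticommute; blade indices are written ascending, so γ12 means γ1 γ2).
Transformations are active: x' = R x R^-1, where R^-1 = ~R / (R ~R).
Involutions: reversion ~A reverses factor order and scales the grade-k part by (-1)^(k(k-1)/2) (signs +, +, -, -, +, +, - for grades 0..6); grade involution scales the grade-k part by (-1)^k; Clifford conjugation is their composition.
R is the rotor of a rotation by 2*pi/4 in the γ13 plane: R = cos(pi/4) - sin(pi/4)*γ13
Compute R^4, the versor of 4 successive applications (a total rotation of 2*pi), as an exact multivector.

The rotor phase is half the rotation angle and phases add under composition, so 4 steps in the γ13 plane accumulate phase 4*(pi/4) = pi: R^4 = cos(pi) - sin(pi)*γ13.
cos(pi) = -1 and sin(pi) = 0, so R^4 = -1. The total rotation 2*pi is 1 full turn, so every vector returns to itself, yet the rotor is -1, on the OTHER sheet of the double cover (an odd number of 2*pi turns).
Answer: -1


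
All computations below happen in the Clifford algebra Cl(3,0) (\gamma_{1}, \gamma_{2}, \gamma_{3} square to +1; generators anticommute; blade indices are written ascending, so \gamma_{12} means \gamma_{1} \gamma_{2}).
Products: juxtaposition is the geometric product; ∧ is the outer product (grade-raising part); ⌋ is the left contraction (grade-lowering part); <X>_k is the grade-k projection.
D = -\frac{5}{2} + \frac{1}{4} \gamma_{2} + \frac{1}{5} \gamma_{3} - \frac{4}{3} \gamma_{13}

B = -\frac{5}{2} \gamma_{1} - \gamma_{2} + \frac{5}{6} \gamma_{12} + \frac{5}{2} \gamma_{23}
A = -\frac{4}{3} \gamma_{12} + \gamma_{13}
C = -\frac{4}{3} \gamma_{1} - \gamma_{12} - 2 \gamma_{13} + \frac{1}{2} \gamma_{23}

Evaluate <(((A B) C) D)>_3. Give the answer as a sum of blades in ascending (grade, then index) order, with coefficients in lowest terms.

step 1: \frac{10}{9} + \frac{4}{3} \gamma_{1} - \frac{10}{3} \gamma_{2} + \frac{5}{2} \gamma_{3} - \frac{5}{2} \gamma_{12} - \frac{10}{3} \gamma_{13} + \frac{5}{6} \gamma_{23} + \gamma_{123}
step 2: -\frac{409}{36} - \frac{17}{54} \gamma_{1} - \frac{95}{12} \gamma_{2} - \frac{70}{9} \gamma_{3} - \frac{50}{9} \gamma_{12} + \frac{25}{36} \gamma_{13} - \frac{22}{9} \gamma_{23} - \frac{173}{18} \gamma_{123}
step 3: \frac{11143}{432} - \frac{65}{6} \gamma_{1} + \frac{63239}{2160} \gamma_{2} + \frac{29489}{1620} \gamma_{3} + \frac{5453}{360} \gamma_{12} + \frac{4253}{270} \gamma_{13} - \frac{101}{108} \gamma_{23} + \frac{195}{16} \gamma_{123}
step 4: \frac{195}{16} \gamma_{123}
Answer: \frac{195}{16} \gamma_{123}


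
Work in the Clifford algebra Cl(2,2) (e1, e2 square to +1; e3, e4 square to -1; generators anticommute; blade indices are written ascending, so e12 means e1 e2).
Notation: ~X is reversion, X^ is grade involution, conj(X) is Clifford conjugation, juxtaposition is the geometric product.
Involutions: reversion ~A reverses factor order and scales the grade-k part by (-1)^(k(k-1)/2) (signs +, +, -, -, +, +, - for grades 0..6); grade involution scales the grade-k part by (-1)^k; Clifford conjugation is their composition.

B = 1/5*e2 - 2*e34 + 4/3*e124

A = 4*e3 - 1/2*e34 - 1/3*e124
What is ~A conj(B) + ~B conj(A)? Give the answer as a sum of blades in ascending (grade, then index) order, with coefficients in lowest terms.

first term: -5/9 - 8*e4 + 1/15*e14 + 4/5*e23 - 1/10*e234 + 16/3*e1234
second term: -5/9 - 8*e4 + 1/15*e14 - 4/5*e23 + 1/10*e234 - 16/3*e1234
Answer: -10/9 - 16*e4 + 2/15*e14


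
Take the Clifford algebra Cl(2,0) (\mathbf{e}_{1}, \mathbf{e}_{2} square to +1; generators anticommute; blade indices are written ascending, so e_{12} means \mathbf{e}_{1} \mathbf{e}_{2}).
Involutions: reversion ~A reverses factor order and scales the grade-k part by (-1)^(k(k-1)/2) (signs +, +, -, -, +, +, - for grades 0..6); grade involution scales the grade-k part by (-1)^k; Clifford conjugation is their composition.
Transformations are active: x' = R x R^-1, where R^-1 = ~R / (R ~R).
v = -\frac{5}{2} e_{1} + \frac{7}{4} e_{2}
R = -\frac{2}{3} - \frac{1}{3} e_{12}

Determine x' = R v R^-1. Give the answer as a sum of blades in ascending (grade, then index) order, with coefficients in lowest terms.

~R = -\frac{2}{3} + \frac{1}{3} e_{12}, and R ~R = \frac{5}{9}, so R^-1 = ~R / (\frac{5}{9}).
R v = \frac{13}{12} e_{1} - 2 e_{2}
Answer: -\frac{1}{10} e_{1} + \frac{61}{20} e_{2}


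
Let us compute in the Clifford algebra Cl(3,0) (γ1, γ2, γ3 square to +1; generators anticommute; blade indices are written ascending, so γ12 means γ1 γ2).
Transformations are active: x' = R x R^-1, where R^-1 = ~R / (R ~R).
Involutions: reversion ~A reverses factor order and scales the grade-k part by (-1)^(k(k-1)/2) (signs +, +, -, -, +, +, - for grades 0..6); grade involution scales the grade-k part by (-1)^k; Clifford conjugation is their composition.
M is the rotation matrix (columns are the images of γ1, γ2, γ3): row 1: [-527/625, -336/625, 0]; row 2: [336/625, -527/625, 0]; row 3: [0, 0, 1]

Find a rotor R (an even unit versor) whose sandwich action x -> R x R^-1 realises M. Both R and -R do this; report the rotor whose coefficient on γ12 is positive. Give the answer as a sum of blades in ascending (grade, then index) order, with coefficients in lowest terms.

Method: write R = a + b12*γ12 + b13*γ13 + b23*γ23 with a^2 + b12^2 + b13^2 + b23^2 = 1 (so R^-1 = ~R). Expanding the columns R e_j ~R gives tr M = 4a^2 - 1 and, from the antisymmetric part, M21 - M12 = -4a*b12, M13 - M31 = 4a*b13, M32 - M23 = -4a*b23.
Here tr M = -429/625, so a^2 = (1 + tr M)/4 = 49/625 and a = ±7/25. Taking a = 7/25: M21 - M12 = 672/625, M13 - M31 = 0, M32 - M23 = 0, giving b12 = -24/25, b13 = 0, b23 = 0, i.e. R = 7/25 - 24/25*γ12.
Its γ12 coefficient is negative, so report the other preimage -R.
Answer: -7/25 + 24/25*γ12. Sheet selection: the two-to-one cover makes ±R indistinguishable at the matrix level (trace -429/625), so uniqueness comes from the required sign on γ12.


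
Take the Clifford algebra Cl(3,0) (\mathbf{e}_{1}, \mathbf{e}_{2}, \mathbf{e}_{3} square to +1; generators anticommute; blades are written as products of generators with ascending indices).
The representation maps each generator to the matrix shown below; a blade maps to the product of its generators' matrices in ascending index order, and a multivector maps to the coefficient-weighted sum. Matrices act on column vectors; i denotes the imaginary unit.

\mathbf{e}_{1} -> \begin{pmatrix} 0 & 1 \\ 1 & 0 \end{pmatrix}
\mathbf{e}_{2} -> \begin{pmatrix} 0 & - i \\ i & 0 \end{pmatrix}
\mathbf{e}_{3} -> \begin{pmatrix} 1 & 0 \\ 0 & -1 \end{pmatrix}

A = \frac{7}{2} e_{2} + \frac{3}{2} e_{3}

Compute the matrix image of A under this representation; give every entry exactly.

M = (\frac{7}{2})*rho(e_{2}) + (\frac{3}{2})*rho(e_{3}), summed entrywise:
Answer: \begin{pmatrix} \frac{3}{2} & - \frac{7 i}{2} \\ \frac{7 i}{2} & - \frac{3}{2} \end{pmatrix}


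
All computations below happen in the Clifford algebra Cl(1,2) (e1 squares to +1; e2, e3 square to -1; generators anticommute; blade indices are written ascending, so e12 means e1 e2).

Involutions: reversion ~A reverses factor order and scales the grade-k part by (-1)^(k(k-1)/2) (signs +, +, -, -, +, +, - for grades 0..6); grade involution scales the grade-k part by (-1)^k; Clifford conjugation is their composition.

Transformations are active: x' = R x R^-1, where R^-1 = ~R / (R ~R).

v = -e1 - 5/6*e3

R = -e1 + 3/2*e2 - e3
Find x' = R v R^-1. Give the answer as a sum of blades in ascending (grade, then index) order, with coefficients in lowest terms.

~R = -e1 + 3/2*e2 - e3, and R ~R = -9/4, so R^-1 = ~R / (-9/4).
R v = 1/6 + 3/2*e12 - 1/6*e13 - 5/4*e23
Answer: 31/27*e1 - 2/9*e2 + 53/54*e3


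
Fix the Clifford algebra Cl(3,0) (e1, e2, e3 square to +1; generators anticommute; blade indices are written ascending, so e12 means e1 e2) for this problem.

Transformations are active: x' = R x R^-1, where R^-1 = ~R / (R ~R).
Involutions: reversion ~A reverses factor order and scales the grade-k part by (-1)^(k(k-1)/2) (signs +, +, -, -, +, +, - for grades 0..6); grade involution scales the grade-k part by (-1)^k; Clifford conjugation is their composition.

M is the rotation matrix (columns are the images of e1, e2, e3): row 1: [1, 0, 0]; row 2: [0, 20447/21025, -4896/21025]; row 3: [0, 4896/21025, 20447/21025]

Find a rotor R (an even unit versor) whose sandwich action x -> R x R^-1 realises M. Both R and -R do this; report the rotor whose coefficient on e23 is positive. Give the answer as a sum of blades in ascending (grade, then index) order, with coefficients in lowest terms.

Method: write R = a + b12*e12 + b13*e13 + b23*e23 with a^2 + b12^2 + b13^2 + b23^2 = 1 (so R^-1 = ~R). Expanding the columns R e_j ~R gives tr M = 4a^2 - 1 and, from the antisymmetric part, M21 - M12 = -4a*b12, M13 - M31 = 4a*b13, M32 - M23 = -4a*b23.
Here tr M = 61919/21025, so a^2 = (1 + tr M)/4 = 20736/21025 and a = ±144/145. Taking a = 144/145: M21 - M12 = 0, M13 - M31 = 0, M32 - M23 = 9792/21025, giving b12 = 0, b13 = 0, b23 = -17/145, i.e. R = 144/145 - 17/145*e23.
Its e23 coefficient is negative, so report the other preimage -R.
Answer: -144/145 + 17/145*e23. Key observation: the double cover Spin(3) -> SO(3) sends R and -R to the same matrix (trace 61919/21025 here), so the stated sign of the e23 coefficient is what selects one sheet.


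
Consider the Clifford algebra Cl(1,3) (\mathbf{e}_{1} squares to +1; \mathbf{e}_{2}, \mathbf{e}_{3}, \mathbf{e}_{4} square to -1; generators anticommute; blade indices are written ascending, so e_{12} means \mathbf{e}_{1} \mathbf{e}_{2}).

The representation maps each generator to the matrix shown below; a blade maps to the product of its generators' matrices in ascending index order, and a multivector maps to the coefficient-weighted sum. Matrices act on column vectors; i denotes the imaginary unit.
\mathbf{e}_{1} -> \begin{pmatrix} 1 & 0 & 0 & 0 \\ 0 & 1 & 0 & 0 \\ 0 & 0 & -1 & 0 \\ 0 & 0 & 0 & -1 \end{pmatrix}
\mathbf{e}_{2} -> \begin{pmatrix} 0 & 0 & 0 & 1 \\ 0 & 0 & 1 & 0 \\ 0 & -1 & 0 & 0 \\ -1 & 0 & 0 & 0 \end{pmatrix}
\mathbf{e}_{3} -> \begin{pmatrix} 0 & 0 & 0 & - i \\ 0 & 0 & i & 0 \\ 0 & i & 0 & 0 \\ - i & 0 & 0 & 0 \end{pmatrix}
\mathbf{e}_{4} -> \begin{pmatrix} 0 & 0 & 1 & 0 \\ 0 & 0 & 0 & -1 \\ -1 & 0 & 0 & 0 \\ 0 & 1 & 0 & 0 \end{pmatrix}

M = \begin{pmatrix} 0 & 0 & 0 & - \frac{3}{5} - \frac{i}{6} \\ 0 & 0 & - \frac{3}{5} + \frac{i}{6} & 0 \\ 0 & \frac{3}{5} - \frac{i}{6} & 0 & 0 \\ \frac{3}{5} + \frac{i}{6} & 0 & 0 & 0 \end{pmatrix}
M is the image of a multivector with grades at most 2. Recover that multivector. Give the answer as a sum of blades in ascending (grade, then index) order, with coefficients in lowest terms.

Method: the blade images are trace-orthogonal — tr(rho(e_A) rho(e_B)^-1) = 4 if A = B and 0 otherwise — and rho(e_A)^-1 = (e_A)^2 * rho(e_A) with (e_A)^2 = +1 or -1, so the coefficient of e_A in the preimage is (e_A)^2 * tr(M rho(e_A))/4.
Nonzero projections over blades of grade <= 2: e_{2}: (e_{2})^2 = -1, tr(M rho(e_{2})) = \frac{12}{5}, coefficient -\frac{3}{5}; e_{13}: (e_{13})^2 = +1, tr(M rho(e_{13})) = \frac{2}{3}, coefficient \frac{1}{6}. Every other blade of grade <= 2 projects to 0.
Answer: -\frac{3}{5} e_{2} + \frac{1}{6} e_{13}


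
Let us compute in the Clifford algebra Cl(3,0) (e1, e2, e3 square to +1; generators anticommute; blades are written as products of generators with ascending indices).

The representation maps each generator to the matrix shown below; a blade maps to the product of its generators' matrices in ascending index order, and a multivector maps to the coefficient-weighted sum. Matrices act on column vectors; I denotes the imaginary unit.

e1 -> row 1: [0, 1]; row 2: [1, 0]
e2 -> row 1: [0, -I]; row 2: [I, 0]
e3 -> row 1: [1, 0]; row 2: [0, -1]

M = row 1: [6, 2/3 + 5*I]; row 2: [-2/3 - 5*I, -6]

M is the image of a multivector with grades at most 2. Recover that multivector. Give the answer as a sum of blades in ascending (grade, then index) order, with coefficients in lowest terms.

Method: 1, rho(e1), rho(e2), rho(e3) form a trace-orthogonal basis of the 2x2 complex matrices (tr(X Y) = 2 if X = Y, else 0), so M = m0*1 + m1*rho(e1) + m2*rho(e2) + m3*rho(e3) with m0 = tr(M)/2 = 0, m1 = tr(M rho(e1))/2 = 0, m2 = tr(M rho(e2))/2 = -5 + 2*I/3, m3 = tr(M rho(e3))/2 = 6.
Multiplying table entries, the bivector images are rho(e1 e2) = I*rho(e3), rho(e1 e3) = -I*rho(e2), rho(e2 e3) = I*rho(e1); with real blade coefficients the real parts of m0..m3 are the coefficients of 1, e1, e2, e3 and the imaginary parts give the bivectors (e2 e3: Im m1, e1 e3: -Im m2, e1 e2: Im m3).
Answer: -5*e2 + 6*e3 - 2/3*e1 e3


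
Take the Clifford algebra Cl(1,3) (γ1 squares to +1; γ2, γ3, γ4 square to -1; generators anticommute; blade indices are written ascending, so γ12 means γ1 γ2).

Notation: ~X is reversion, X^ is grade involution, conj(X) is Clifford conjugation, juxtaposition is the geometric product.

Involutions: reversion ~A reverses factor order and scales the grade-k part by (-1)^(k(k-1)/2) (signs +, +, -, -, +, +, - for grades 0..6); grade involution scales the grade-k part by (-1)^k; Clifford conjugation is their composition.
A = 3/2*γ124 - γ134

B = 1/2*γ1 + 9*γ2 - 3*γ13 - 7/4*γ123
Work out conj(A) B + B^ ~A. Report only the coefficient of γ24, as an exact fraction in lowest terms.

first term: 3*γ4 + 27/2*γ14 + 5/2*γ24 + 17/8*γ34 + 9/2*γ234 - 9*γ1234
second term: -3*γ4 + 27/2*γ14 - γ24 - 25/8*γ34 + 9/2*γ234 + 9*γ1234
Answer: 3/2


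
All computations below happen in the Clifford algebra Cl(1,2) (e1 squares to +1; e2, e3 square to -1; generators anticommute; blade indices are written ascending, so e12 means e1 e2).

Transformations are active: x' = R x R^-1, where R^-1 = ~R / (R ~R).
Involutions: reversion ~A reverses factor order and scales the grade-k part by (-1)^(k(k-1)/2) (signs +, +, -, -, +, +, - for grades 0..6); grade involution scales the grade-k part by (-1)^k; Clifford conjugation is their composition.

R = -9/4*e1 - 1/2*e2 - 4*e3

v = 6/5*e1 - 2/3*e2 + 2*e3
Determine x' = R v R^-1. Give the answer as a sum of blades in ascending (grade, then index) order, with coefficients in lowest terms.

~R = -9/4*e1 - 1/2*e2 - 4*e3, and R ~R = -179/16, so R^-1 = ~R / (-179/16).
R v = 149/30 + 21/10*e12 + 3/10*e13 - 11/3*e23
Answer: 714/895*e1 + 994/895*e2 + 4166/2685*e3


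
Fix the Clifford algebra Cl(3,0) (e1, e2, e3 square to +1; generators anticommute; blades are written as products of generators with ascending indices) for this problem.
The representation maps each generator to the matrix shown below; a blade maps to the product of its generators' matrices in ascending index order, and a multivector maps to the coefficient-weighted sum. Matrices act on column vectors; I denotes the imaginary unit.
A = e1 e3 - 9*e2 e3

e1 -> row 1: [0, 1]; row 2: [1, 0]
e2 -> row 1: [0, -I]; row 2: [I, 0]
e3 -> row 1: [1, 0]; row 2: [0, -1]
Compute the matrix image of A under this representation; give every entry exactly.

Bivector images (products of the table entries): rho(e1 e3) = rho(e1)rho(e3) = row 1: [0, -1]; row 2: [1, 0]; rho(e2 e3) = rho(e2)rho(e3) = row 1: [0, I]; row 2: [I, 0].
M = (1)*rho(e1 e3) + (-9)*rho(e2 e3), summed entrywise:
Answer: row 1: [0, -1 - 9*I]; row 2: [1 - 9*I, 0]


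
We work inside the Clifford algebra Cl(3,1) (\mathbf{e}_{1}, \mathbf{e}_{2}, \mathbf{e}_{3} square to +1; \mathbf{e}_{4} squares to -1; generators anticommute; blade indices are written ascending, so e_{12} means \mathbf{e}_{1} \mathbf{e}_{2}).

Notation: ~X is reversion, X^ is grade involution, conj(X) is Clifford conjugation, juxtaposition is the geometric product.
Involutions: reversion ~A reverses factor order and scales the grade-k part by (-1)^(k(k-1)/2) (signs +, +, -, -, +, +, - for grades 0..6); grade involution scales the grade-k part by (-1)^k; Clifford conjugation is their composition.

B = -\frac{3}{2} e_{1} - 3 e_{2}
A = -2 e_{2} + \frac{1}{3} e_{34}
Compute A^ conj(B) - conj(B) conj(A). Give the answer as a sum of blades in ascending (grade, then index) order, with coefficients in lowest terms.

first term: 6 - 3 e_{12} + \frac{1}{2} e_{134} + e_{234}
second term: 6 + 3 e_{12} - \frac{1}{2} e_{134} - e_{234}
Answer: -6 e_{12} + e_{134} + 2 e_{234}


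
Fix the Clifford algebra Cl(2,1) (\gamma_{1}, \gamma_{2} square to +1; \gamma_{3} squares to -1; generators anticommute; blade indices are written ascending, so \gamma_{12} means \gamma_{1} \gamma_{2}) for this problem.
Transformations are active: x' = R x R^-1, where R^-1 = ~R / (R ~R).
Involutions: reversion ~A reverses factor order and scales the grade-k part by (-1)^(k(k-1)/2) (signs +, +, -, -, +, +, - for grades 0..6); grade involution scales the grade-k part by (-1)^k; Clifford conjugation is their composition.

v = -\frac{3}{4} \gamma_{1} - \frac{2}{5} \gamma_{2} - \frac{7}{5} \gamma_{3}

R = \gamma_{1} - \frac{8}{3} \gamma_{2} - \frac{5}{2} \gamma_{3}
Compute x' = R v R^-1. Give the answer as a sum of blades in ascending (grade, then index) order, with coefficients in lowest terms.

~R = \gamma_{1} - \frac{8}{3} \gamma_{2} - \frac{5}{2} \gamma_{3}, and R ~R = \frac{67}{36}, so R^-1 = ~R / (\frac{67}{36}).
R v = -\frac{191}{60} - \frac{12}{5} \gamma_{12} - \frac{131}{40} \gamma_{13} + \frac{41}{15} \gamma_{23}
Answer: -\frac{3579}{1340} \gamma_{1} + \frac{638}{67} \gamma_{2} + \frac{3334}{335} \gamma_{3}


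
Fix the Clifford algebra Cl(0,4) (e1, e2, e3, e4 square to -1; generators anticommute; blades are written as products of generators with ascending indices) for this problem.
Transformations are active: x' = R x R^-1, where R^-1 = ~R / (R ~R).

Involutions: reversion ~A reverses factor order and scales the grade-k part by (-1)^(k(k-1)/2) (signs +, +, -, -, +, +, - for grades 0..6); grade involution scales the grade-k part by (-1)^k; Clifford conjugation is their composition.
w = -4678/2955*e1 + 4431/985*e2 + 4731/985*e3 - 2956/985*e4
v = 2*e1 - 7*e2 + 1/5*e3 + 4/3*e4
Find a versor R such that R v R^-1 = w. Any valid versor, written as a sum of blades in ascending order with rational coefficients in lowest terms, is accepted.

Key observation: q(v) = q(w) = -12334/225 (sandwiches preserve the norm), so R = v + w = 1232/2955*e1 - 2464/985*e2 + 4928/985*e3 - 4928/2955*e4 works whenever it is invertible — the component of v along it is kept and (v - w)/2 reverses, sending v to w.
Answer: 1232/2955*e1 - 2464/985*e2 + 4928/985*e3 - 4928/2955*e4


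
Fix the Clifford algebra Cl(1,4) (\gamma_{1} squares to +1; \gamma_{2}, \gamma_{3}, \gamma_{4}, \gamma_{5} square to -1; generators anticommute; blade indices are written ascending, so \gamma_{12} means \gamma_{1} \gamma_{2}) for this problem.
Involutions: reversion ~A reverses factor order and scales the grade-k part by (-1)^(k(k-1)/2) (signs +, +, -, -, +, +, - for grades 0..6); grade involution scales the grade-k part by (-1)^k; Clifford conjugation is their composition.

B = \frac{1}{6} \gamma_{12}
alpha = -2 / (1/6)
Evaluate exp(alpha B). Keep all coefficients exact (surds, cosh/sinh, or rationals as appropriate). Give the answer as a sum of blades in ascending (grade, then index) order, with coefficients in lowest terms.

B^2 = (\frac{1}{6})^2*(\gamma_{12})^2 = \frac{1}{36}*(+1) = \frac{1}{36} (a basis 2-blade squares to minus the product of its generators' squares).
B^2 = \frac{1}{36} — since the square is positive, the closed form is hyperbolic: l = \frac{1}{6}, alpha*l = -2, so exp(alpha B) = cosh(-2) + (sinh(-2)/(\frac{1}{6}))*B = \cosh{\left(2 \right)} + (- 6 \sinh{\left(2 \right)})*B.
Answer: \cosh{\left(2 \right)} - \sinh{\left(2 \right)} \gamma_{12}


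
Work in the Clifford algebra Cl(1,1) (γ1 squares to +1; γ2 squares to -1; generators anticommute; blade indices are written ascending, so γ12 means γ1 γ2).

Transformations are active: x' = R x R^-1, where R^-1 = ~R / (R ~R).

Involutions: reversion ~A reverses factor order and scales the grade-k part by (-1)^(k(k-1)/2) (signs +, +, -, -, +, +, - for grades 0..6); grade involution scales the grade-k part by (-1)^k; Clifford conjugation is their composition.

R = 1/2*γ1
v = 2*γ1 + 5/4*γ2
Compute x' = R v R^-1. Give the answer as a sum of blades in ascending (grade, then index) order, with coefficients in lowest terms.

~R = 1/2*γ1, and R ~R = 1/4, so R^-1 = ~R / (1/4).
R v = 1 + 5/8*γ12
Answer: 2*γ1 - 5/4*γ2


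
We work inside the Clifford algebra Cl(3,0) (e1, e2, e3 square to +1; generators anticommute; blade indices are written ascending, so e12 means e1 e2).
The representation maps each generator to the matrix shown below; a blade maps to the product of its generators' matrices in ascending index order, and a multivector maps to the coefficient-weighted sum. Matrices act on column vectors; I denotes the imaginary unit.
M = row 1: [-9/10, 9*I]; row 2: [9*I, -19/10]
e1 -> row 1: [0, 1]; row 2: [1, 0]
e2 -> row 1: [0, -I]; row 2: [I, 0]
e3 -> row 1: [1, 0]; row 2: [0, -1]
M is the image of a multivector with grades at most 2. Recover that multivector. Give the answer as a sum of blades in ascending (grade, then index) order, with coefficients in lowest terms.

Method: 1, rho(e1), rho(e2), rho(e3) form a trace-orthogonal basis of the 2x2 complex matrices (tr(X Y) = 2 if X = Y, else 0), so M = m0*1 + m1*rho(e1) + m2*rho(e2) + m3*rho(e3) with m0 = tr(M)/2 = -7/5, m1 = tr(M rho(e1))/2 = 9*I, m2 = tr(M rho(e2))/2 = 0, m3 = tr(M rho(e3))/2 = 1/2.
Multiplying table entries, the bivector images are rho(e12) = I*rho(e3), rho(e13) = -I*rho(e2), rho(e23) = I*rho(e1); with real blade coefficients the real parts of m0..m3 are the coefficients of 1, e1, e2, e3 and the imaginary parts give the bivectors (e23: Im m1, e13: -Im m2, e12: Im m3).
Answer: -7/5 + 1/2*e3 + 9*e23


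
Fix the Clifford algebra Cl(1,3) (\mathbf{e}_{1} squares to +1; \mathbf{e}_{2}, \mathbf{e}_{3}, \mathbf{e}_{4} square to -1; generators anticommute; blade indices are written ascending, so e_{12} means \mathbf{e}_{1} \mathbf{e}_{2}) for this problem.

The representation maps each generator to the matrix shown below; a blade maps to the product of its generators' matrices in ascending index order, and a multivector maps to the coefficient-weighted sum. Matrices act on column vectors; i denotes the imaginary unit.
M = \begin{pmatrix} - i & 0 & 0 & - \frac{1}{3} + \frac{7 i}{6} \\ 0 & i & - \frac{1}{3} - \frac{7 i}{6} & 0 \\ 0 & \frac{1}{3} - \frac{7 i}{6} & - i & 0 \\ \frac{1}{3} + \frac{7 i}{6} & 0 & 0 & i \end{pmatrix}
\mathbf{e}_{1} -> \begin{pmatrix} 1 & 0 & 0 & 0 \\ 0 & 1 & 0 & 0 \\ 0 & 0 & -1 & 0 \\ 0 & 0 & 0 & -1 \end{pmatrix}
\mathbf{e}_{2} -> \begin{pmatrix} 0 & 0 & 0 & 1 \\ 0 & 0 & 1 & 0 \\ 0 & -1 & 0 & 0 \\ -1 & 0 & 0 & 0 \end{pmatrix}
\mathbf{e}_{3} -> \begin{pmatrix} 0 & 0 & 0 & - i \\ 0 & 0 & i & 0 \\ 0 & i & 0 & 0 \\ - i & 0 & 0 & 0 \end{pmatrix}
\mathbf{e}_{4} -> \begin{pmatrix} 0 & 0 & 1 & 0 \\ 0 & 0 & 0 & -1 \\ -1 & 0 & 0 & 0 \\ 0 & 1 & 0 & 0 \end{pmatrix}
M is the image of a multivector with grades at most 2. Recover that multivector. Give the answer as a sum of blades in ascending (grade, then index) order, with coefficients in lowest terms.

Method: the blade images are trace-orthogonal — tr(rho(e_A) rho(e_B)^-1) = 4 if A = B and 0 otherwise — and rho(e_A)^-1 = (e_A)^2 * rho(e_A) with (e_A)^2 = +1 or -1, so the coefficient of e_A in the preimage is (e_A)^2 * tr(M rho(e_A))/4.
Nonzero projections over blades of grade <= 2: e_{2}: (e_{2})^2 = -1, tr(M rho(e_{2})) = \frac{4}{3}, coefficient -\frac{1}{3}; e_{3}: (e_{3})^2 = -1, tr(M rho(e_{3})) = \frac{14}{3}, coefficient -\frac{7}{6}; e_{23}: (e_{23})^2 = -1, tr(M rho(e_{23})) = -4, coefficient 1. Every other blade of grade <= 2 projects to 0.
Answer: -\frac{1}{3} e_{2} - \frac{7}{6} e_{3} + e_{23}


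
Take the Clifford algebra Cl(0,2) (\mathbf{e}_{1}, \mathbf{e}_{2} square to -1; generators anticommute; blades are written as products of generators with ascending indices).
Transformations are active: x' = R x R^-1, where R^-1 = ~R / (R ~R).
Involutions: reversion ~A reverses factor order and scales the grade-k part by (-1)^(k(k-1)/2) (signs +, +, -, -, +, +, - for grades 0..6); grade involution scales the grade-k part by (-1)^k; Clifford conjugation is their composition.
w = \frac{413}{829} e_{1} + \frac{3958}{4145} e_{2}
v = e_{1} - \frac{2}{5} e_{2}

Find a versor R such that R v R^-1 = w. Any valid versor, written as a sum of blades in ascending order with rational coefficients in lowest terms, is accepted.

Since q(v) = q(w) = -\frac{29}{25}, the sum R = v + w = \frac{1242}{829} e_{1} + \frac{460}{829} e_{2} does the job whenever invertible.
Answer: \frac{1242}{829} e_{1} + \frac{460}{829} e_{2}


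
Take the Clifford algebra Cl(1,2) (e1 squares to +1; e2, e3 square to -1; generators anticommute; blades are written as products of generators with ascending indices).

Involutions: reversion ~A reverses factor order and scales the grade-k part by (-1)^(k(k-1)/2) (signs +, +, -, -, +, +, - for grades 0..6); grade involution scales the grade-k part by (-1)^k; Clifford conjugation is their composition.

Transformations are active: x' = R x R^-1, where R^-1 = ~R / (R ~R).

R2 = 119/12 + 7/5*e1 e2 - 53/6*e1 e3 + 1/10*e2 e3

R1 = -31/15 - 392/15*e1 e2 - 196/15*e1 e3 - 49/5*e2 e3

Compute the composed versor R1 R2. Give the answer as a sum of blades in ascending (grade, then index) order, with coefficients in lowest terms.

Distribute over the terms of R1 (each basis-blade product reordered to ascending indices, repeated generators contracted through their squares):
(-31/15) R2 = -3689/180 - 217/75*e1 e2 + 1643/90*e1 e3 - 31/150*e2 e3
(-392/15*e1 e2) R2 = -2744/75 - 11662/45*e1 e2 + 196/75*e1 e3 - 10388/45*e2 e3
(-196/15*e1 e3) R2 = 5194/45 - 98/75*e1 e2 - 5831/45*e1 e3 - 1372/75*e2 e3
(-49/5*e2 e3) R2 = 49/50 - 2597/30*e1 e2 - 343/25*e1 e3 - 5831/60*e2 e3
Summing the partial products and collecting blades:
Answer: 53389/900 - 31493/90*e1 e2 - 55093/450*e1 e3 - 12475/36*e2 e3


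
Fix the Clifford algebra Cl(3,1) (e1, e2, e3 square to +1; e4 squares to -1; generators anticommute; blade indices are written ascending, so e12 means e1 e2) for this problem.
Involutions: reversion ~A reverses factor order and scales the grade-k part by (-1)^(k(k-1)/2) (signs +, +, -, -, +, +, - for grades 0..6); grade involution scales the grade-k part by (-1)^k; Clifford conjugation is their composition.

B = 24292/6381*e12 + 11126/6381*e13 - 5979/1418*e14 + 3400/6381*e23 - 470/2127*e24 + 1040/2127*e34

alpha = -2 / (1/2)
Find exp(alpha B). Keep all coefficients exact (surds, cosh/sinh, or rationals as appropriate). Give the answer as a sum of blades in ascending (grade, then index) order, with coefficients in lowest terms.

B^2 term by term: the squares give (24292/6381)^2*(e12)^2 + (11126/6381)^2*(e13)^2 + (-5979/1418)^2*(e14)^2 + (3400/6381)^2*(e23)^2 + (-470/2127)^2*(e24)^2 + (1040/2127)^2*(e34)^2 = 590101264/40717161*(-1) + 123787876/40717161*(-1) + 35748441/2010724*(+1) + 11560000/40717161*(-1) + 220900/4524129*(+1) + 1081600/4524129*(+1) = 1/4 (each basis 2-blade squares to minus the product of its generators' squares); cross terms between blades sharing an index anticommute and cancel; the commuting (index-disjoint) pairs give grade-4 terms 2*c*c'*(blade product), which cancel blade by blade — e1234: 50527360/13572387 + 10458440/13572387 - 6776200/1508043 = 0 — confirming B is simple. So B^2 = 1/4.
B^2 = 1/4 — a positive square means the series sums to a boost: l = 1/2, alpha*l = -2, so exp(alpha B) = cosh(-2) + (sinh(-2)/(1/2))*B = cosh(2) + (-2*sinh(2))*B.
Answer: cosh(2) - 48584*sinh(2)/6381*e12 - 22252*sinh(2)/6381*e13 + 5979*sinh(2)/709*e14 - 6800*sinh(2)/6381*e23 + 940*sinh(2)/2127*e24 - 2080*sinh(2)/2127*e34


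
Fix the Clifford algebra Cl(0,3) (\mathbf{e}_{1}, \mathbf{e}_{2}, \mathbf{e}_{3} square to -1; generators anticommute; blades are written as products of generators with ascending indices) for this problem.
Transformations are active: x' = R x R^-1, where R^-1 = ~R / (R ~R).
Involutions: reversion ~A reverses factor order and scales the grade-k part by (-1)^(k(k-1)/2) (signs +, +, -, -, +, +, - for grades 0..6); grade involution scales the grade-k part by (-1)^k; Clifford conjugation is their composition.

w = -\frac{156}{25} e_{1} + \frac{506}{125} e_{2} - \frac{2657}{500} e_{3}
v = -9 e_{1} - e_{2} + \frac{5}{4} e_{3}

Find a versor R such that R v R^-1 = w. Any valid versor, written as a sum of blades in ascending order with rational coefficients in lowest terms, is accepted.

A norm check does it: q(v) = q(w) = -\frac{1337}{16}, hence R = v + w = -\frac{381}{25} e_{1} + \frac{381}{125} e_{2} - \frac{508}{125} e_{3} realises the map — parallel part kept, (v - w)/2 negated, v carried to w.
Answer: -\frac{381}{25} e_{1} + \frac{381}{125} e_{2} - \frac{508}{125} e_{3}


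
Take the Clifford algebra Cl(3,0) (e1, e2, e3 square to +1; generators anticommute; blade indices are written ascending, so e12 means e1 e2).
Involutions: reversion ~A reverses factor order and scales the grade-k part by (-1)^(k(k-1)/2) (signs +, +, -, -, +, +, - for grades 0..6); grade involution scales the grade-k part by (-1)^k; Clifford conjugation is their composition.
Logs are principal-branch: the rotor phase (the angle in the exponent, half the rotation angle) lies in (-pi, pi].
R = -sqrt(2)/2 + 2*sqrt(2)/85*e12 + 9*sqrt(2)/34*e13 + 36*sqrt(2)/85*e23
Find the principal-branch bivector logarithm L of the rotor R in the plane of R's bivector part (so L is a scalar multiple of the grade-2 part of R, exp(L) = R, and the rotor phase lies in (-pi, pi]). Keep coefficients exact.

The scalar part of R is -sqrt(2)/2, and that scalar determines the rotor phase on the principal branch; recovering the unit plane as bivector-part over sine of the phase gives L = phase * plane.
Concretely: cos(phase) = -sqrt(2)/2 gives phase = ±3*pi/4, and since phase/sin(phase) is even the sign is immaterial: L = (phase/sin(phase)) * <R>_2 = (3*sqrt(2)*pi/4) * <R>_2.
Answer: 3*pi/85*e12 + 27*pi/68*e13 + 54*pi/85*e23


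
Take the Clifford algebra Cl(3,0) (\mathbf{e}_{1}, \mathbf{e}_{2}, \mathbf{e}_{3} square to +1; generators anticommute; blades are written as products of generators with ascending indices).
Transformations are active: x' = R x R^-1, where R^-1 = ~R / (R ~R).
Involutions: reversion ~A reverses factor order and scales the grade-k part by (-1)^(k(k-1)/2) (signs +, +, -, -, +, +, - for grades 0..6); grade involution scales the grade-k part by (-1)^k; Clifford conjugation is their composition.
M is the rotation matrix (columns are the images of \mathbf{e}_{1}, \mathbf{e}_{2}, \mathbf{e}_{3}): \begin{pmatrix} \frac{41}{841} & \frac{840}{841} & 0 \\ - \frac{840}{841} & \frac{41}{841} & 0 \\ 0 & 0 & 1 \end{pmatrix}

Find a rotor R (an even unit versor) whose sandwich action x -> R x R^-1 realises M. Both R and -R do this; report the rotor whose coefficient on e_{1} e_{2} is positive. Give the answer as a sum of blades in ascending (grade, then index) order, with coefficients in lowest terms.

Method: write R = a + b12*e_{1} e_{2} + b13*e_{1} e_{3} + b23*e_{2} e_{3} with a^2 + b12^2 + b13^2 + b23^2 = 1 (so R^-1 = ~R). Expanding the columns R e_j ~R gives tr M = 4a^2 - 1 and, from the antisymmetric part, M21 - M12 = -4a*b12, M13 - M31 = 4a*b13, M32 - M23 = -4a*b23.
Here tr M = \frac{923}{841}, so a^2 = (1 + tr M)/4 = \frac{441}{841} and a = ±\frac{21}{29}. Taking a = \frac{21}{29}: M21 - M12 = -\frac{1680}{841}, M13 - M31 = 0, M32 - M23 = 0, giving b12 = \frac{20}{29}, b13 = 0, b23 = 0, i.e. R = \frac{21}{29} + \frac{20}{29} e_{1} e_{2}.
Its e_{1} e_{2} coefficient is already positive.
Answer: \frac{21}{29} + \frac{20}{29} e_{1} e_{2}. Key observation: the double cover Spin(3) -> SO(3) sends R and -R to the same matrix (trace \frac{923}{841} here), so the stated sign of the e_{1} e_{2} coefficient is what selects one sheet.


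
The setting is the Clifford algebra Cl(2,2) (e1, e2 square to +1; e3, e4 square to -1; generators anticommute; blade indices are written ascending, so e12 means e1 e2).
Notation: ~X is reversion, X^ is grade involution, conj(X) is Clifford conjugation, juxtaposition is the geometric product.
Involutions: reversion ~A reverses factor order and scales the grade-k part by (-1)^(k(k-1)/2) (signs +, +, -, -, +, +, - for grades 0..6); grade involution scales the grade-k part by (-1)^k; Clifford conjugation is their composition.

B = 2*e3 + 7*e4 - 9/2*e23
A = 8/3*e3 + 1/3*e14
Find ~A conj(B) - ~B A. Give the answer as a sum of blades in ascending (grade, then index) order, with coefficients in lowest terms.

first term: 16/3 - 7/3*e1 + 12*e2 - 56/3*e34 - 2/3*e134 - 3/2*e1234
second term: -16/3 + 7/3*e1 - 12*e2 - 56/3*e34 - 2/3*e134 + 3/2*e1234
Answer: 32/3 - 14/3*e1 + 24*e2 - 3*e1234


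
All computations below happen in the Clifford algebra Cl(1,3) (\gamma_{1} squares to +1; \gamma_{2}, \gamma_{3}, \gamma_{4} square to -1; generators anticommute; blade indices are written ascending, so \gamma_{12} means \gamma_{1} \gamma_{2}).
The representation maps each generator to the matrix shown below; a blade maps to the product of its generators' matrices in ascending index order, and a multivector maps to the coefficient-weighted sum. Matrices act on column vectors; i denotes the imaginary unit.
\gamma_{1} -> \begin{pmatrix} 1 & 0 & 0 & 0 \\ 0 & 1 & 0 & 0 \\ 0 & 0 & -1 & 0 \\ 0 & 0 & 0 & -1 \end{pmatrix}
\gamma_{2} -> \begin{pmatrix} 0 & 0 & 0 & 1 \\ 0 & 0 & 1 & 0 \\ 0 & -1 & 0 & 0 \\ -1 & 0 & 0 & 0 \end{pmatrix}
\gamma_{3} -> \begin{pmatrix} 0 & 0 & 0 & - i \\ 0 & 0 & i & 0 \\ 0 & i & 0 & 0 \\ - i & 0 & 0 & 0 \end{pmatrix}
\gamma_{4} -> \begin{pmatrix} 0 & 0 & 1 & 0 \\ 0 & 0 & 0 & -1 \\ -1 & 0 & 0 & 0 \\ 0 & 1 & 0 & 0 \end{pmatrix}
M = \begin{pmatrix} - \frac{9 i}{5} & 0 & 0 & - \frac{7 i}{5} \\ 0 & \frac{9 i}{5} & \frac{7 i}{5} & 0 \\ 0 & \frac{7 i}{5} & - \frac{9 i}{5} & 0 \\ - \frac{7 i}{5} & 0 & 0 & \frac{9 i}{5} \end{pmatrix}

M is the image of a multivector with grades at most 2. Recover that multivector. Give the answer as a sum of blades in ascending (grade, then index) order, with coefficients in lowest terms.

Method: the blade images are trace-orthogonal — tr(rho(e_A) rho(e_B)^-1) = 4 if A = B and 0 otherwise — and rho(e_A)^-1 = (e_A)^2 * rho(e_A) with (e_A)^2 = +1 or -1, so the coefficient of e_A in the preimage is (e_A)^2 * tr(M rho(e_A))/4.
Nonzero projections over blades of grade <= 2: \gamma_{3}: (\gamma_{3})^2 = -1, tr(M rho(\gamma_{3})) = - \frac{28}{5}, coefficient \frac{7}{5}; \gamma_{23}: (\gamma_{23})^2 = -1, tr(M rho(\gamma_{23})) = - \frac{36}{5}, coefficient \frac{9}{5}. Every other blade of grade <= 2 projects to 0.
Answer: \frac{7}{5} \gamma_{3} + \frac{9}{5} \gamma_{23}
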